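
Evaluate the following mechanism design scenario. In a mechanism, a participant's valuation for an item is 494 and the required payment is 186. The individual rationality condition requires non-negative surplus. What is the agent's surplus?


Step 1: Surplus = value - payment = 494 - 186 = 308
Step 2: IR is satisfied (surplus >= 0)

308


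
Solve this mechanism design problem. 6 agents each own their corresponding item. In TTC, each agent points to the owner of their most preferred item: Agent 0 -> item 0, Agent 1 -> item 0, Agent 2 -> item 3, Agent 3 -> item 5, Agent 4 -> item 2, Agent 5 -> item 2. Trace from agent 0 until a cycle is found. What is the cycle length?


Step 1: Trace the pointer graph from agent 0: 0 -> 0
Step 2: A cycle is detected when we revisit agent 0
Step 3: The cycle is: 0 -> 0
Step 4: Cycle length = 1

1


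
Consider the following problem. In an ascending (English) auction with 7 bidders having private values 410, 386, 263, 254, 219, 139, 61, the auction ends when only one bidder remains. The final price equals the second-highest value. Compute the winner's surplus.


Step 1: Identify the highest value: 410
Step 2: Identify the second-highest value: 386
Step 3: The final price = second-highest value = 386
Step 4: Surplus = 410 - 386 = 24

24


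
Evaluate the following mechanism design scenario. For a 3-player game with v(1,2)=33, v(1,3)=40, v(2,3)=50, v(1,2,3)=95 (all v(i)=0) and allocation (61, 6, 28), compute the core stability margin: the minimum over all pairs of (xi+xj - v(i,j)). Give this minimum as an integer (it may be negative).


Step 1: Slack for coalition (1,2): x1+x2 - v12 = 67 - 33 = 34
Step 2: Slack for coalition (1,3): x1+x3 - v13 = 89 - 40 = 49
Step 3: Slack for coalition (2,3): x2+x3 - v23 = 34 - 50 = -16
Step 4: Minimum slack = min(34, 49, -16) = -16, attained by (2,3); coalition (2,3) can block (slack < 0), so the allocation is not in the core

-16


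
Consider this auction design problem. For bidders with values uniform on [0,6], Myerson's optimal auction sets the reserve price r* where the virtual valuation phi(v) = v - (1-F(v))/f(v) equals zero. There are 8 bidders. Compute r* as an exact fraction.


Step 1: For U[0,6], F(v) = v/6 and f(v) = 1/6
Step 2: phi(v) = v - (1 - v/6)/(1/6) = v - (6 - v) = 2v - 6
Step 3: Set phi(r*) = 0: 2r* - 6 = 0
Step 4: r* = 6/2 = 3 (the number of bidders n = 8 does not enter)

3


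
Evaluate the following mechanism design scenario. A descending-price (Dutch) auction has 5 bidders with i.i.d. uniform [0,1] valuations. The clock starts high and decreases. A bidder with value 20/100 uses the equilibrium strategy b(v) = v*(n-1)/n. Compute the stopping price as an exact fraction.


Step 1: Dutch auctions are strategically equivalent to first-price auctions
Step 2: The equilibrium bid is b(v) = v*(n-1)/n
Step 3: b = 1/5 * 4/5
Step 4: b = 4/25

4/25


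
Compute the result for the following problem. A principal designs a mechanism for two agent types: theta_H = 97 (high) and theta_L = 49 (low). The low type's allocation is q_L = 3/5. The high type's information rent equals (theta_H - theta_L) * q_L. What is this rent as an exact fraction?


Step 1: theta_H - theta_L = 97 - 49 = 48
Step 2: Information rent = (theta_H - theta_L) * q_L
Step 3: = 48 * 3/5
Step 4: = 144/5

144/5


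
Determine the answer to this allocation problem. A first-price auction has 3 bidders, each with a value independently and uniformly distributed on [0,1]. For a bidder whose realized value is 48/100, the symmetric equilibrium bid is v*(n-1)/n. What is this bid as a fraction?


Step 1: The symmetric BNE bidding function is b(v) = v * (n-1) / n
Step 2: Substitute v = 12/25 and n = 3
Step 3: b = 12/25 * 2/3
Step 4: b = 8/25

8/25


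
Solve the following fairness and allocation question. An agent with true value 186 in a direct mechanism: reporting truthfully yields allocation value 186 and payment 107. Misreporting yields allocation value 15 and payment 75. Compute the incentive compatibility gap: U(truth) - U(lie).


Step 1: U(truth) = value - payment = 186 - 107 = 79
Step 2: U(lie) = allocation - payment = 15 - 75 = -60
Step 3: IC gap = 79 - (-60) = 139

139


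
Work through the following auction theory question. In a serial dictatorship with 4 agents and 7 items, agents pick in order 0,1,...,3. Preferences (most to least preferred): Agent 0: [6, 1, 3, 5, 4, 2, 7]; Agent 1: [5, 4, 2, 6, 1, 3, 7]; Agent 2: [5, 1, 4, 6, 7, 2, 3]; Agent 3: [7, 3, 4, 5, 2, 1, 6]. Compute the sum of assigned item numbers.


Step 1: Agent 0 picks item 6
Step 2: Agent 1 picks item 5
Step 3: Agent 2 picks item 1
Step 4: Agent 3 picks item 7
Step 5: Sum = 6 + 5 + 1 + 7 = 19

19


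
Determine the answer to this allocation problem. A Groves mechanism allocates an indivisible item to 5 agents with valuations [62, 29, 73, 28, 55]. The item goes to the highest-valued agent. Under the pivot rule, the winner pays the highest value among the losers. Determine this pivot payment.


Step 1: The efficient winner is agent 2 with value 73
Step 2: Other agents' values: [62, 29, 28, 55]
Step 3: Pivot payment = max(others) = 62
Step 4: The winner pays 62

62


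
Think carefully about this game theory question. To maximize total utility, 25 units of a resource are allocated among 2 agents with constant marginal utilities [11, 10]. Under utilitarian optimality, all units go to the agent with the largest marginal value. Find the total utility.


Step 1: The marginal utilities are [11, 10]
Step 2: The highest marginal utility is 11
Step 3: All 25 units go to that agent
Step 4: Total utility = 11 * 25 = 275

275


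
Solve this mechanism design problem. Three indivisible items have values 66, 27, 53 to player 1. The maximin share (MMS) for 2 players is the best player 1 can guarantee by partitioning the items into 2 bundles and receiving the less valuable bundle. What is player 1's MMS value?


Step 1: Item values = 66, 27, 53
Step 2: Enumerate all 2-bundle partitions and take the smaller bundle:
  Partition 1: {66} vs {27,53} -> bundles 66, 80; min = 66
  Partition 2: {27} vs {66,53} -> bundles 27, 119; min = 27
  Partition 3: {53} vs {66,27} -> bundles 53, 93; min = 53
Step 3: MMS = max(66, 27, 53) = 66

66


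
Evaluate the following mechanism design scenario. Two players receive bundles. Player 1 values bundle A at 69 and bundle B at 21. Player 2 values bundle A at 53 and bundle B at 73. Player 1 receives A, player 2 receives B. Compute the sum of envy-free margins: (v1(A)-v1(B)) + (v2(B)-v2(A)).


Step 1: Player 1's margin = v1(A) - v1(B) = 69 - 21 = 48
Step 2: Player 2's margin = v2(B) - v2(A) = 73 - 53 = 20
Step 3: Total margin = 48 + 20 = 68

68


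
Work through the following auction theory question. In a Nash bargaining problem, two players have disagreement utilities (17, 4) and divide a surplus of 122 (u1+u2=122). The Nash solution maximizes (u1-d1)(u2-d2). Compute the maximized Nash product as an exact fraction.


Step 1: The Nash solution splits surplus symmetrically above the disagreement point
Step 2: u1 = (total + d1 - d2)/2 = (122 + 17 - 4)/2 = 135/2
Step 3: u2 = (total - d1 + d2)/2 = (122 - 17 + 4)/2 = 109/2
Step 4: Nash product = (135/2 - 17) * (109/2 - 4)
Step 5: = 101/2 * 101/2 = 10201/4

10201/4


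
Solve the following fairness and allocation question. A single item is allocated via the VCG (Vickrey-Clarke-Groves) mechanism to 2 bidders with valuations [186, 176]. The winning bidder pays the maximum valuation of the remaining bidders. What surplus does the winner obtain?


Step 1: The winner is the agent with the highest value: agent 0 with value 186
Step 2: Values of other agents: [176]
Step 3: VCG payment = max of others' values = 176
Step 4: Surplus = 186 - 176 = 10

10


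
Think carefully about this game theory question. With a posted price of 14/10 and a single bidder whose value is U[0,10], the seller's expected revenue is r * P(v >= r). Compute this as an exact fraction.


Step 1: Posted price r = 7/5, value support [0,10]
Step 2: P(v >= r) = (10 - 7/5)/10 = 43/50
Step 3: Expected revenue = r * P(v >= r) = 7/5 * 43/50
Step 4: Revenue = 301/250

301/250


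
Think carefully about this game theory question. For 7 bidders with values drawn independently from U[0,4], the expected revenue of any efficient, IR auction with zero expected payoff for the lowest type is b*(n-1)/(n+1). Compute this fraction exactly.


Step 1: By Revenue Equivalence, expected revenue = b*(n-1)/(n+1)
Step 2: Substituting n = 7, b = 4
Step 3: Revenue = 4*(7-1)/(7+1) = 4*6/8
Step 4: Revenue = 24/8 = 3

3


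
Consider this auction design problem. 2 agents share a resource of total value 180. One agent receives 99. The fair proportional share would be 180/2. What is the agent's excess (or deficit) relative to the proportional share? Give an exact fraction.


Step 1: Proportional share = 180/2 = 90
Step 2: Agent's actual allocation = 99
Step 3: Excess = 99 - 90 = 9

9


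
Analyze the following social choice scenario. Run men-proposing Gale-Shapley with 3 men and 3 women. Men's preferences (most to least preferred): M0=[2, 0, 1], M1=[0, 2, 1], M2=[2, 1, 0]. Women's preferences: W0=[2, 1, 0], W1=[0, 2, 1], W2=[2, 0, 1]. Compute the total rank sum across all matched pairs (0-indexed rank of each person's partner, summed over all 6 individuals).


Step 1: Run Gale-Shapley (men propose, women hold best offer):
  M0 proposes to W2; she accepts
  M1 proposes to W0; she accepts
  M2 proposes to W2; she switches from M0
  M0 proposes to W0; rejected
  M0 proposes to W1; she accepts
Step 2: Final matching: W0-M1, W1-M0, W2-M2
Step 3: 0-indexed ranks (man's rank of his match, then woman's): 0 + 1 + 2 + 0 + 0 + 0
Step 4: Total rank sum = 3

3


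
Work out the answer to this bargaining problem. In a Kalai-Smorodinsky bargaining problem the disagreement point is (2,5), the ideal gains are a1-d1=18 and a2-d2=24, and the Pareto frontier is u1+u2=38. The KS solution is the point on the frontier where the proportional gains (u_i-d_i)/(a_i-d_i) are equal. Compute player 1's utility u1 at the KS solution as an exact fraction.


Step 1: At the KS point, (u1-d1)/r1 = (u2-d2)/r2 = t and u1+u2 = 38
Step 2: u1 = d1 + r1*t and u2 = d2 + r2*t, so (d1 + r1*t) + (d2 + r2*t) = 38
Step 3: t = (38 - 2 - 5)/(18 + 24) = 31/42
Step 4: u1 = d1 + r1*t = 2 + 18 * 31/42 = 107/7
Step 5: (Check: u2 = d2 + r2*t = 159/7; u1+u2 = 107/7 + 159/7 = 38, on the frontier.)

107/7


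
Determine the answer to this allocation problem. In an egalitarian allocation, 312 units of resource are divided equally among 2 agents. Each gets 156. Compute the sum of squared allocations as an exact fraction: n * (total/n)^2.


Step 1: Each agent's share = 312/2 = 156
Step 2: Square of each share = (156)^2 = 24336
Step 3: Sum of squares = 2 * 24336 = 48672

48672


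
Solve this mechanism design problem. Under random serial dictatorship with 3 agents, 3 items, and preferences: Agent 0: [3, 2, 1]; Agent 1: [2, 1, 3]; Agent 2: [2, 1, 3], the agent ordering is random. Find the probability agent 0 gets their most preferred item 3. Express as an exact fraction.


Step 1: Agent 0 wants item 3
Step 2: There are 6 possible orderings of agents
Step 3: In 6 orderings, agent 0 gets item 3
Step 4: Probability = 6/6 = 1

1


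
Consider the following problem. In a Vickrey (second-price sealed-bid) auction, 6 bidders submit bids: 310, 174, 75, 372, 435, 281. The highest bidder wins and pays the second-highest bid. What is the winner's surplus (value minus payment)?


Step 1: Sort bids in descending order: 435, 372, 310, 281, 174, 75
Step 2: The winning bid is the highest: 435
Step 3: The payment equals the second-highest bid: 372
Step 4: Surplus = winner's bid - payment = 435 - 372 = 63

63


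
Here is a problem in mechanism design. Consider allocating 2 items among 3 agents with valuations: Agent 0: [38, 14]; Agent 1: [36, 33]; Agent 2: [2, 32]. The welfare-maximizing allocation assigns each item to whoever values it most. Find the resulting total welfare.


Step 1: For each item, find the maximum value among all agents.
Step 2: Item 0 -> Agent 0 (value 38)
Step 3: Item 1 -> Agent 1 (value 33)
Step 4: Total welfare = 38 + 33 = 71

71


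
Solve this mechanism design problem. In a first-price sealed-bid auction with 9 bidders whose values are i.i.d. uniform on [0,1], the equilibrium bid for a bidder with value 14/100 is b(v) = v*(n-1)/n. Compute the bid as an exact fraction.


Step 1: The symmetric BNE bidding function is b(v) = v * (n-1) / n
Step 2: Substitute v = 7/50 and n = 9
Step 3: b = 7/50 * 8/9
Step 4: b = 28/225

28/225


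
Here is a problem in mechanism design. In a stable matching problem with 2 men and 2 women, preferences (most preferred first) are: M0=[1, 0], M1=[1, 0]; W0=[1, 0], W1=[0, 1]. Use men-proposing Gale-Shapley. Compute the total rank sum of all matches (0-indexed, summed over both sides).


Step 1: Run Gale-Shapley (men propose, women hold best offer):
  M0 proposes to W1; she accepts
  M1 proposes to W1; rejected
  M1 proposes to W0; she accepts
Step 2: Final matching: W0-M1, W1-M0
Step 3: 0-indexed ranks (man's rank of his match, then woman's): 1 + 0 + 0 + 0
Step 4: Total rank sum = 1

1


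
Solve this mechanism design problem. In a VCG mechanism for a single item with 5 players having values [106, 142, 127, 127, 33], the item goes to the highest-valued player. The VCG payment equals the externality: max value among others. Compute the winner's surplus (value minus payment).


Step 1: The winner is the agent with the highest value: agent 1 with value 142
Step 2: Values of other agents: [106, 127, 127, 33]
Step 3: VCG payment = max of others' values = 127
Step 4: Surplus = 142 - 127 = 15

15


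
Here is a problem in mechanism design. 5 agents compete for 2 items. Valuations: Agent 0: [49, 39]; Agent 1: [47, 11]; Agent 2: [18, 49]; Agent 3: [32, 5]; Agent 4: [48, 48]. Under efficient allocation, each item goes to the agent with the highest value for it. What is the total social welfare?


Step 1: For each item, find the maximum value among all agents.
Step 2: Item 0 -> Agent 0 (value 49)
Step 3: Item 1 -> Agent 2 (value 49)
Step 4: Total welfare = 49 + 49 = 98

98


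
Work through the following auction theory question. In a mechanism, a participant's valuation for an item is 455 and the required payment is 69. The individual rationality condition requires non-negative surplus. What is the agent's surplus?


Step 1: Surplus = value - payment = 455 - 69 = 386
Step 2: IR is satisfied (surplus >= 0)

386


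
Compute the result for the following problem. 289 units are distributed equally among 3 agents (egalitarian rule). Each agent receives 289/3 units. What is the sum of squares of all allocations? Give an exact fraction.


Step 1: Each agent's share = 289/3
Step 2: Square of each share = (289/3)^2 = 83521/9
Step 3: Sum of squares = 3 * 83521/9 = 83521/3

83521/3


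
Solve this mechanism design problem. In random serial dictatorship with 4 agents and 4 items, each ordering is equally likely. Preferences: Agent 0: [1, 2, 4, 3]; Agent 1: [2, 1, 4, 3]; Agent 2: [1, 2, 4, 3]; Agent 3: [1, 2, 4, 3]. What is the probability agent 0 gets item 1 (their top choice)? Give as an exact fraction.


Step 1: Agent 0 wants item 1
Step 2: There are 24 possible orderings of agents
Step 3: In 8 orderings, agent 0 gets item 1
Step 4: Probability = 8/24 = 1/3

1/3


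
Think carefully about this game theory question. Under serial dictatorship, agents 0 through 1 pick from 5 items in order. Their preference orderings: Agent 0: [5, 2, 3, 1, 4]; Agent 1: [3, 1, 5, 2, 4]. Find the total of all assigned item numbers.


Step 1: Agent 0 picks item 5
Step 2: Agent 1 picks item 3
Step 3: Sum = 5 + 3 = 8

8


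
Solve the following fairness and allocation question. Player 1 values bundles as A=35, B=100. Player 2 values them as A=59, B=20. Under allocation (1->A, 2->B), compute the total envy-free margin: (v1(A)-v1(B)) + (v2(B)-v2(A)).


Step 1: Player 1's margin = v1(A) - v1(B) = 35 - 100 = -65
Step 2: Player 2's margin = v2(B) - v2(A) = 20 - 59 = -39
Step 3: Total margin = -65 + -39 = -104

-104


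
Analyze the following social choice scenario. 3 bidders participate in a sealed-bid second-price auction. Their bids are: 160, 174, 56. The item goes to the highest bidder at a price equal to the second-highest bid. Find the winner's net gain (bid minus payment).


Step 1: Sort bids in descending order: 174, 160, 56
Step 2: The winning bid is the highest: 174
Step 3: The payment equals the second-highest bid: 160
Step 4: Surplus = winner's bid - payment = 174 - 160 = 14

14


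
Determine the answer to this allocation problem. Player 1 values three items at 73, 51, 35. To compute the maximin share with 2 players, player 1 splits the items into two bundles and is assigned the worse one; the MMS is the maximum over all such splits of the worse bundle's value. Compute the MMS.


Step 1: Item values = 73, 51, 35
Step 2: Enumerate all 2-bundle partitions and take the smaller bundle:
  Partition 1: {73} vs {51,35} -> bundles 73, 86; min = 73
  Partition 2: {51} vs {73,35} -> bundles 51, 108; min = 51
  Partition 3: {35} vs {73,51} -> bundles 35, 124; min = 35
Step 3: MMS = max(73, 51, 35) = 73

73


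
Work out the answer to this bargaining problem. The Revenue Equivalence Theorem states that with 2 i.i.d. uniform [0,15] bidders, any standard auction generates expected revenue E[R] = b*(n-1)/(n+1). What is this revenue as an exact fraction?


Step 1: By Revenue Equivalence, expected revenue = b*(n-1)/(n+1)
Step 2: Substituting n = 2, b = 15
Step 3: Revenue = 15*(2-1)/(2+1) = 15*1/3
Step 4: Revenue = 15/3 = 5

5


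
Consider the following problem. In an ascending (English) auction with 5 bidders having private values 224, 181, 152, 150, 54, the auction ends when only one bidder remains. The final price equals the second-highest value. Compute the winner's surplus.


Step 1: Identify the highest value: 224
Step 2: Identify the second-highest value: 181
Step 3: The final price = second-highest value = 181
Step 4: Surplus = 224 - 181 = 43

43


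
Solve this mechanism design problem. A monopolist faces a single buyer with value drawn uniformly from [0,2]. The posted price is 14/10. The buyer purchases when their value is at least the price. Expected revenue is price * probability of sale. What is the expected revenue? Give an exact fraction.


Step 1: Posted price r = 7/5, value support [0,2]
Step 2: P(v >= r) = (2 - 7/5)/2 = 3/10
Step 3: Expected revenue = r * P(v >= r) = 7/5 * 3/10
Step 4: Revenue = 21/50

21/50


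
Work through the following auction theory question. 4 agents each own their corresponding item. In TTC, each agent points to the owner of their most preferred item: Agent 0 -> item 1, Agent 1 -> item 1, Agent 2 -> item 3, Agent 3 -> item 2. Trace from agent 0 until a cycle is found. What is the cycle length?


Step 1: Trace the pointer graph from agent 0: 0 -> 1 -> 1
Step 2: A cycle is detected when we revisit agent 1
Step 3: The cycle is: 1 -> 1
Step 4: Cycle length = 1

1


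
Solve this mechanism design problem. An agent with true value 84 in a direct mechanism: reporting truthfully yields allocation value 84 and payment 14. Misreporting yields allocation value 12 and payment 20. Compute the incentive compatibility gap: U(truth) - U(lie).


Step 1: U(truth) = value - payment = 84 - 14 = 70
Step 2: U(lie) = allocation - payment = 12 - 20 = -8
Step 3: IC gap = 70 - (-8) = 78

78


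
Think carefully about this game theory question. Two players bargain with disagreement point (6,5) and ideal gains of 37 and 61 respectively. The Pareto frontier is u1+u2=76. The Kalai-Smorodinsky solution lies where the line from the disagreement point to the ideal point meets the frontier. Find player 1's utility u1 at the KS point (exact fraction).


Step 1: At the KS point, (u1-d1)/r1 = (u2-d2)/r2 = t and u1+u2 = 76
Step 2: u1 = d1 + r1*t and u2 = d2 + r2*t, so (d1 + r1*t) + (d2 + r2*t) = 76
Step 3: t = (76 - 6 - 5)/(37 + 61) = 65/98
Step 4: u1 = d1 + r1*t = 6 + 37 * 65/98 = 2993/98
Step 5: (Check: u2 = d2 + r2*t = 4455/98; u1+u2 = 2993/98 + 4455/98 = 76, on the frontier.)

2993/98


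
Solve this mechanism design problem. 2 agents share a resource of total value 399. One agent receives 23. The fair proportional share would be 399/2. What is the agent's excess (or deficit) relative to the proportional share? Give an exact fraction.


Step 1: Proportional share = 399/2
Step 2: Agent's actual allocation = 23
Step 3: Excess = 23 - 399/2 = -353/2

-353/2


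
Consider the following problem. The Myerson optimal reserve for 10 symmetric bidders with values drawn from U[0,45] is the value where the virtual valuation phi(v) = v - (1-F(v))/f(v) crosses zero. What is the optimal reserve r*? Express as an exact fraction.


Step 1: For U[0,45], F(v) = v/45 and f(v) = 1/45
Step 2: phi(v) = v - (1 - v/45)/(1/45) = v - (45 - v) = 2v - 45
Step 3: Set phi(r*) = 0: 2r* - 45 = 0
Step 4: r* = 45/2 (the number of bidders n = 10 does not enter)

45/2


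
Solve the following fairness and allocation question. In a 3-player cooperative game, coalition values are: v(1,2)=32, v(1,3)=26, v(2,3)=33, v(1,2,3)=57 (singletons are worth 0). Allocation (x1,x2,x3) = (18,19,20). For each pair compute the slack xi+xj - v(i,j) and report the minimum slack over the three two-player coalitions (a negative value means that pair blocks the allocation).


Step 1: Slack for coalition (1,2): x1+x2 - v12 = 37 - 32 = 5
Step 2: Slack for coalition (1,3): x1+x3 - v13 = 38 - 26 = 12
Step 3: Slack for coalition (2,3): x2+x3 - v23 = 39 - 33 = 6
Step 4: Minimum slack = min(5, 12, 6) = 5, attained by (1,2); no pair can gain by deviating, so the allocation is in the core

5


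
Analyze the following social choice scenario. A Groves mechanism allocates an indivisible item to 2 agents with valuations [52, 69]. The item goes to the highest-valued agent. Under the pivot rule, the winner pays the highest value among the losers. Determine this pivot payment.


Step 1: The efficient winner is agent 1 with value 69
Step 2: Other agents' values: [52]
Step 3: Pivot payment = max(others) = 52
Step 4: The winner pays 52

52


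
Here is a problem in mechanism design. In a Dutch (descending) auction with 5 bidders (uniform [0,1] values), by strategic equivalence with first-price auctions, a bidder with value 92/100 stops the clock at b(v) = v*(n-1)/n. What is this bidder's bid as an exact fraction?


Step 1: Dutch auctions are strategically equivalent to first-price auctions
Step 2: The equilibrium bid is b(v) = v*(n-1)/n
Step 3: b = 23/25 * 4/5
Step 4: b = 92/125

92/125


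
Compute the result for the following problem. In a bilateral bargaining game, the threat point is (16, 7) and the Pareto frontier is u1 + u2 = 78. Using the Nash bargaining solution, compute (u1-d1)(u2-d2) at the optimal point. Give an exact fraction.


Step 1: The Nash solution splits surplus symmetrically above the disagreement point
Step 2: u1 = (total + d1 - d2)/2 = (78 + 16 - 7)/2 = 87/2
Step 3: u2 = (total - d1 + d2)/2 = (78 - 16 + 7)/2 = 69/2
Step 4: Nash product = (87/2 - 16) * (69/2 - 7)
Step 5: = 55/2 * 55/2 = 3025/4

3025/4


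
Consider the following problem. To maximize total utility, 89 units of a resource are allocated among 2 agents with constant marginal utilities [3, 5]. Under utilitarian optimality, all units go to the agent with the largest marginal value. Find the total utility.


Step 1: The marginal utilities are [3, 5]
Step 2: The highest marginal utility is 5
Step 3: All 89 units go to that agent
Step 4: Total utility = 5 * 89 = 445

445


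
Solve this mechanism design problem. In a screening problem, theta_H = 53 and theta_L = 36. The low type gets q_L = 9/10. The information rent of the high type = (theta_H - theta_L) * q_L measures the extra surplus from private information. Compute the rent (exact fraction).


Step 1: theta_H - theta_L = 53 - 36 = 17
Step 2: Information rent = (theta_H - theta_L) * q_L
Step 3: = 17 * 9/10
Step 4: = 153/10

153/10


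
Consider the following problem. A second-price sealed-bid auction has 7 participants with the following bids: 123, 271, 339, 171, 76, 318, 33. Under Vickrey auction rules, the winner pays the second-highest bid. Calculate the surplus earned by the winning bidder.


Step 1: Sort bids in descending order: 339, 318, 271, 171, 123, 76, 33
Step 2: The winning bid is the highest: 339
Step 3: The payment equals the second-highest bid: 318
Step 4: Surplus = winner's bid - payment = 339 - 318 = 21

21


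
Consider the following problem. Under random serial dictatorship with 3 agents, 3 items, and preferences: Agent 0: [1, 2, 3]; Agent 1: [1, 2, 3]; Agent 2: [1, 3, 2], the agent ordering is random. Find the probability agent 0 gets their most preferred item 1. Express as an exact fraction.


Step 1: Agent 0 wants item 1
Step 2: There are 6 possible orderings of agents
Step 3: In 2 orderings, agent 0 gets item 1
Step 4: Probability = 2/6 = 1/3

1/3


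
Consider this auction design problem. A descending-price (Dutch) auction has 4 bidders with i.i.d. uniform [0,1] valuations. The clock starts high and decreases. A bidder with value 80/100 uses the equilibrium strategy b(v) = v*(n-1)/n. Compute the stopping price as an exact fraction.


Step 1: Dutch auctions are strategically equivalent to first-price auctions
Step 2: The equilibrium bid is b(v) = v*(n-1)/n
Step 3: b = 4/5 * 3/4
Step 4: b = 3/5

3/5


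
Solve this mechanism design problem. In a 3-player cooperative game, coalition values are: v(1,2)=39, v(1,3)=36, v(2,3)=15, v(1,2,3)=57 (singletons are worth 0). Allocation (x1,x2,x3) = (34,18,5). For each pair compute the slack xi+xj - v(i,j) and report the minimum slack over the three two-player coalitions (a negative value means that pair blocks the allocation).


Step 1: Slack for coalition (1,2): x1+x2 - v12 = 52 - 39 = 13
Step 2: Slack for coalition (1,3): x1+x3 - v13 = 39 - 36 = 3
Step 3: Slack for coalition (2,3): x2+x3 - v23 = 23 - 15 = 8
Step 4: Minimum slack = min(13, 3, 8) = 3, attained by (1,3); no pair can gain by deviating, so the allocation is in the core

3


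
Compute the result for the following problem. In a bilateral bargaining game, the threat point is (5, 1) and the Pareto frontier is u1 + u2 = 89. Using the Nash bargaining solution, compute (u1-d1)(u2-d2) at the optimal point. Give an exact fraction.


Step 1: The Nash solution splits surplus symmetrically above the disagreement point
Step 2: u1 = (total + d1 - d2)/2 = (89 + 5 - 1)/2 = 93/2
Step 3: u2 = (total - d1 + d2)/2 = (89 - 5 + 1)/2 = 85/2
Step 4: Nash product = (93/2 - 5) * (85/2 - 1)
Step 5: = 83/2 * 83/2 = 6889/4

6889/4


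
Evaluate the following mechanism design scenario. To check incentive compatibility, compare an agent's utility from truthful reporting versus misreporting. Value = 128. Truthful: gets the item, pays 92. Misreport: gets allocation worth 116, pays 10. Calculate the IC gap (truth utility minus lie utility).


Step 1: U(truth) = value - payment = 128 - 92 = 36
Step 2: U(lie) = allocation - payment = 116 - 10 = 106
Step 3: IC gap = 36 - 106 = -70

-70


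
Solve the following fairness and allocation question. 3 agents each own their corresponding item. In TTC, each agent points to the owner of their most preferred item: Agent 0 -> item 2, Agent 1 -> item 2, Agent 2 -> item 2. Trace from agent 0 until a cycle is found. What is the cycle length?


Step 1: Trace the pointer graph from agent 0: 0 -> 2 -> 2
Step 2: A cycle is detected when we revisit agent 2
Step 3: The cycle is: 2 -> 2
Step 4: Cycle length = 1

1


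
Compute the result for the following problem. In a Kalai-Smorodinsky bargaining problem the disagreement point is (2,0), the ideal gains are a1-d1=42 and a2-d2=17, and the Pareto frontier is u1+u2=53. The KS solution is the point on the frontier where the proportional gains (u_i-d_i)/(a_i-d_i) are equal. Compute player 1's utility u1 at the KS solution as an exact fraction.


Step 1: At the KS point, (u1-d1)/r1 = (u2-d2)/r2 = t and u1+u2 = 53
Step 2: u1 = d1 + r1*t and u2 = d2 + r2*t, so (d1 + r1*t) + (d2 + r2*t) = 53
Step 3: t = (53 - 2 - 0)/(42 + 17) = 51/59
Step 4: u1 = d1 + r1*t = 2 + 42 * 51/59 = 2260/59
Step 5: (Check: u2 = d2 + r2*t = 867/59; u1+u2 = 2260/59 + 867/59 = 53, on the frontier.)

2260/59


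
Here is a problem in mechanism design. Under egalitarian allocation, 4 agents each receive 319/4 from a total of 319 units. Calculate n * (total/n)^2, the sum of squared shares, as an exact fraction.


Step 1: Each agent's share = 319/4
Step 2: Square of each share = (319/4)^2 = 101761/16
Step 3: Sum of squares = 4 * 101761/16 = 101761/4

101761/4


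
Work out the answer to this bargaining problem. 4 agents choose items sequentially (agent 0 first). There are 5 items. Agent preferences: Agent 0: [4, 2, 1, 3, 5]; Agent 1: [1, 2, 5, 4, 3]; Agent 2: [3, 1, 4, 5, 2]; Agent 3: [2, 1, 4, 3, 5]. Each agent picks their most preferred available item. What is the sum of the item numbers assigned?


Step 1: Agent 0 picks item 4
Step 2: Agent 1 picks item 1
Step 3: Agent 2 picks item 3
Step 4: Agent 3 picks item 2
Step 5: Sum = 4 + 1 + 3 + 2 = 10

10


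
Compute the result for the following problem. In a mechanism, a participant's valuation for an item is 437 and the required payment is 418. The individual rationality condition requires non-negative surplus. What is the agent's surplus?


Step 1: Surplus = value - payment = 437 - 418 = 19
Step 2: IR is satisfied (surplus >= 0)

19


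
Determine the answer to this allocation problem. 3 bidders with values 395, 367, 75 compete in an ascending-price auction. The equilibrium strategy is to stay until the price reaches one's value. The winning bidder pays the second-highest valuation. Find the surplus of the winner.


Step 1: Identify the highest value: 395
Step 2: Identify the second-highest value: 367
Step 3: The final price = second-highest value = 367
Step 4: Surplus = 395 - 367 = 28

28


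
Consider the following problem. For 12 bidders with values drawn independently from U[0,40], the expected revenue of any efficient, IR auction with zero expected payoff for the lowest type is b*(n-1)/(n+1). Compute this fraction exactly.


Step 1: By Revenue Equivalence, expected revenue = b*(n-1)/(n+1)
Step 2: Substituting n = 12, b = 40
Step 3: Revenue = 40*(12-1)/(12+1) = 40*11/13
Step 4: Revenue = 440/13

440/13


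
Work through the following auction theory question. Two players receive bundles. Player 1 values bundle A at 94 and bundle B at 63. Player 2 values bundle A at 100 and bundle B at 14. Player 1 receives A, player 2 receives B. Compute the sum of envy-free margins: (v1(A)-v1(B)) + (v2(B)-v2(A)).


Step 1: Player 1's margin = v1(A) - v1(B) = 94 - 63 = 31
Step 2: Player 2's margin = v2(B) - v2(A) = 14 - 100 = -86
Step 3: Total margin = 31 + -86 = -55

-55


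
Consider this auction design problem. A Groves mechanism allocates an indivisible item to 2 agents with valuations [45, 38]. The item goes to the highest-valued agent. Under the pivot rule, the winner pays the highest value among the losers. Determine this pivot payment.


Step 1: The efficient winner is agent 0 with value 45
Step 2: Other agents' values: [38]
Step 3: Pivot payment = max(others) = 38
Step 4: The winner pays 38

38


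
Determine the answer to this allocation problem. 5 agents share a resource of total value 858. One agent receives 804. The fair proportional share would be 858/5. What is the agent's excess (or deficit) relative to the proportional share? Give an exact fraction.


Step 1: Proportional share = 858/5
Step 2: Agent's actual allocation = 804
Step 3: Excess = 804 - 858/5 = 3162/5

3162/5


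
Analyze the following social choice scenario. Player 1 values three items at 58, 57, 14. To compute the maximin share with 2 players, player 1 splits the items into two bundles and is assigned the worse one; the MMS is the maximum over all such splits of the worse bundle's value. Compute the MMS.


Step 1: Item values = 58, 57, 14
Step 2: Enumerate all 2-bundle partitions and take the smaller bundle:
  Partition 1: {58} vs {57,14} -> bundles 58, 71; min = 58
  Partition 2: {57} vs {58,14} -> bundles 57, 72; min = 57
  Partition 3: {14} vs {58,57} -> bundles 14, 115; min = 14
Step 3: MMS = max(58, 57, 14) = 58

58


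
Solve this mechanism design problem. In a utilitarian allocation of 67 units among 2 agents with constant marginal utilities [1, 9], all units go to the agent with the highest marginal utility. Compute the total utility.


Step 1: The marginal utilities are [1, 9]
Step 2: The highest marginal utility is 9
Step 3: All 67 units go to that agent
Step 4: Total utility = 9 * 67 = 603

603


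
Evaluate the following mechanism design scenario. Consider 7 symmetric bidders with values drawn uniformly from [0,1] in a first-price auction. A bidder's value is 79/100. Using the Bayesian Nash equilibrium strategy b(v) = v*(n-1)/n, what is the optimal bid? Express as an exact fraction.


Step 1: The symmetric BNE bidding function is b(v) = v * (n-1) / n
Step 2: Substitute v = 79/100 and n = 7
Step 3: b = 79/100 * 6/7
Step 4: b = 237/350

237/350


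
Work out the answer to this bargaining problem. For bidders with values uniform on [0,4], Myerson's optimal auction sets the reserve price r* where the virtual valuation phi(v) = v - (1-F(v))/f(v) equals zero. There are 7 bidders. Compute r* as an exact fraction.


Step 1: For U[0,4], F(v) = v/4 and f(v) = 1/4
Step 2: phi(v) = v - (1 - v/4)/(1/4) = v - (4 - v) = 2v - 4
Step 3: Set phi(r*) = 0: 2r* - 4 = 0
Step 4: r* = 4/2 = 2 (the number of bidders n = 7 does not enter)

2


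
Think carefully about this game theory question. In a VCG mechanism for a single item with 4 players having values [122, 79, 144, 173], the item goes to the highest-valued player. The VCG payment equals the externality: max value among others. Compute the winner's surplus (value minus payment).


Step 1: The winner is the agent with the highest value: agent 3 with value 173
Step 2: Values of other agents: [122, 79, 144]
Step 3: VCG payment = max of others' values = 144
Step 4: Surplus = 173 - 144 = 29

29


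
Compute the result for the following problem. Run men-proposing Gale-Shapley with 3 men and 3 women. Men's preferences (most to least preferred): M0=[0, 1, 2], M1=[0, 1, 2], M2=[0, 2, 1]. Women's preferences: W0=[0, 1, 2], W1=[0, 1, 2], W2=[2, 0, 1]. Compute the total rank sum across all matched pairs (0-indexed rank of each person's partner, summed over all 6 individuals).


Step 1: Run Gale-Shapley (men propose, women hold best offer):
  M0 proposes to W0; she accepts
  M1 proposes to W0; rejected
  M1 proposes to W1; she accepts
  M2 proposes to W0; rejected
  M2 proposes to W2; she accepts
Step 2: Final matching: W0-M0, W1-M1, W2-M2
Step 3: 0-indexed ranks (man's rank of his match, then woman's): 0 + 0 + 1 + 1 + 1 + 0
Step 4: Total rank sum = 3

3


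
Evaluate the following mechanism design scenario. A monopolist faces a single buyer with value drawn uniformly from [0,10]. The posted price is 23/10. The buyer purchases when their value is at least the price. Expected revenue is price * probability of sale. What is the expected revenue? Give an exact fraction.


Step 1: Posted price r = 23/10, value support [0,10]
Step 2: P(v >= r) = (10 - 23/10)/10 = 77/100
Step 3: Expected revenue = r * P(v >= r) = 23/10 * 77/100
Step 4: Revenue = 1771/1000

1771/1000


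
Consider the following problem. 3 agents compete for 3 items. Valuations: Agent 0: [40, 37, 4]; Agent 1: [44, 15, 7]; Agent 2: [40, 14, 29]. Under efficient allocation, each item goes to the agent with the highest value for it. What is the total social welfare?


Step 1: For each item, find the maximum value among all agents.
Step 2: Item 0 -> Agent 1 (value 44)
Step 3: Item 1 -> Agent 0 (value 37)
Step 4: Item 2 -> Agent 2 (value 29)
Step 5: Total welfare = 44 + 37 + 29 = 110

110


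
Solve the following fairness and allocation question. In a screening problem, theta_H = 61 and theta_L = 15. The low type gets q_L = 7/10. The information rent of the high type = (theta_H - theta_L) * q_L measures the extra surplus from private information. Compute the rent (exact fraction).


Step 1: theta_H - theta_L = 61 - 15 = 46
Step 2: Information rent = (theta_H - theta_L) * q_L
Step 3: = 46 * 7/10
Step 4: = 161/5

161/5


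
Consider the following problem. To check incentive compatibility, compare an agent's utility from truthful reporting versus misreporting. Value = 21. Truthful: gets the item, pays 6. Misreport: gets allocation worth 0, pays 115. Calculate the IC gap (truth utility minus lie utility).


Step 1: U(truth) = value - payment = 21 - 6 = 15
Step 2: U(lie) = allocation - payment = 0 - 115 = -115
Step 3: IC gap = 15 - (-115) = 130

130


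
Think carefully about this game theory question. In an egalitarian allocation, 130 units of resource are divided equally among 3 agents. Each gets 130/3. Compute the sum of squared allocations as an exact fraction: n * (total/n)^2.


Step 1: Each agent's share = 130/3
Step 2: Square of each share = (130/3)^2 = 16900/9
Step 3: Sum of squares = 3 * 16900/9 = 16900/3

16900/3


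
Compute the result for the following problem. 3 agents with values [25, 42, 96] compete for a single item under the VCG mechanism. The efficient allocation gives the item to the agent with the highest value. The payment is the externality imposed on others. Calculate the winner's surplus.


Step 1: The winner is the agent with the highest value: agent 2 with value 96
Step 2: Values of other agents: [25, 42]
Step 3: VCG payment = max of others' values = 42
Step 4: Surplus = 96 - 42 = 54

54


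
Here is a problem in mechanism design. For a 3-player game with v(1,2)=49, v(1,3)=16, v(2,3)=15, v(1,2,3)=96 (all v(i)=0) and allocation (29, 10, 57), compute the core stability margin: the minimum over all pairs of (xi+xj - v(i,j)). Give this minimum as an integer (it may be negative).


Step 1: Slack for coalition (1,2): x1+x2 - v12 = 39 - 49 = -10
Step 2: Slack for coalition (1,3): x1+x3 - v13 = 86 - 16 = 70
Step 3: Slack for coalition (2,3): x2+x3 - v23 = 67 - 15 = 52
Step 4: Minimum slack = min(-10, 70, 52) = -10, attained by (1,2); coalition (1,2) can block (slack < 0), so the allocation is not in the core

-10


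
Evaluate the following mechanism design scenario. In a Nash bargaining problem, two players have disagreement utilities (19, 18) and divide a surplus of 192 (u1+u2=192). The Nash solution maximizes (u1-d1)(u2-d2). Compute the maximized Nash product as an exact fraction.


Step 1: The Nash solution splits surplus symmetrically above the disagreement point
Step 2: u1 = (total + d1 - d2)/2 = (192 + 19 - 18)/2 = 193/2
Step 3: u2 = (total - d1 + d2)/2 = (192 - 19 + 18)/2 = 191/2
Step 4: Nash product = (193/2 - 19) * (191/2 - 18)
Step 5: = 155/2 * 155/2 = 24025/4

24025/4


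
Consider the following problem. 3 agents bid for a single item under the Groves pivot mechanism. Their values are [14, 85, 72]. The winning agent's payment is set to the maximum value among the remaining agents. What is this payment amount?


Step 1: The efficient winner is agent 1 with value 85
Step 2: Other agents' values: [14, 72]
Step 3: Pivot payment = max(others) = 72
Step 4: The winner pays 72

72


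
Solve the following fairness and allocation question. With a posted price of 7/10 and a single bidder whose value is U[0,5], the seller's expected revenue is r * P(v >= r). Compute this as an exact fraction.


Step 1: Posted price r = 7/10, value support [0,5]
Step 2: P(v >= r) = (5 - 7/10)/5 = 43/50
Step 3: Expected revenue = r * P(v >= r) = 7/10 * 43/50
Step 4: Revenue = 301/500

301/500


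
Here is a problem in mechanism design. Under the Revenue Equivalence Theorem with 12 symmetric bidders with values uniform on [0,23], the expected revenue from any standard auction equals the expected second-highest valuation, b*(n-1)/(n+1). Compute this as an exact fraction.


Step 1: By Revenue Equivalence, expected revenue = b*(n-1)/(n+1)
Step 2: Substituting n = 12, b = 23
Step 3: Revenue = 23*(12-1)/(12+1) = 23*11/13
Step 4: Revenue = 253/13

253/13
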